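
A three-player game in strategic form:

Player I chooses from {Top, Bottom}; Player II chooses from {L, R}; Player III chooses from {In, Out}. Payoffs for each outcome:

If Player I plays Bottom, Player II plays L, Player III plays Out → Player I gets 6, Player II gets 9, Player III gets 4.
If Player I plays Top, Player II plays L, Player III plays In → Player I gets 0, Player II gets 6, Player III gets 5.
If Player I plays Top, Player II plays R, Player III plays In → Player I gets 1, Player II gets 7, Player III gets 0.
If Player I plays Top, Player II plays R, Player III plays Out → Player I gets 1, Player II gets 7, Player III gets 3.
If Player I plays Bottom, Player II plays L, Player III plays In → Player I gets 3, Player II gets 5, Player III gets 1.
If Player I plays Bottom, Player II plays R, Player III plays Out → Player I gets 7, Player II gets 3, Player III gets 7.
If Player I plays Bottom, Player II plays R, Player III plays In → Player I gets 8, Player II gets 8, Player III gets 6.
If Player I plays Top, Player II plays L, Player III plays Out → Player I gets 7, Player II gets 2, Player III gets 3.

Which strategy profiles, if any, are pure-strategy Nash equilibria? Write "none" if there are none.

Player I against (L, In): payoffs 0, 3 → best response Bottom.
Player I against (L, Out): payoffs 7, 6 → best response Top.
Player I against (R, In): payoffs 1, 8 → best response Bottom.
Player I against (R, Out): payoffs 1, 7 → best response Bottom.
Player II against (Top, In): payoffs 6, 7 → best response R.
Player II against (Top, Out): payoffs 2, 7 → best response R.
Player II against (Bottom, In): payoffs 5, 8 → best response R.
Player II against (Bottom, Out): payoffs 9, 3 → best response L.
Player III against (Top, L): payoffs 5, 3 → best response In.
Player III against (Top, R): payoffs 0, 3 → best response Out.
Player III against (Bottom, L): payoffs 1, 4 → best response Out.
Player III against (Bottom, R): payoffs 6, 7 → best response Out.
No profile is a mutual best response for all players.

This game has no pure Nash equilibrium.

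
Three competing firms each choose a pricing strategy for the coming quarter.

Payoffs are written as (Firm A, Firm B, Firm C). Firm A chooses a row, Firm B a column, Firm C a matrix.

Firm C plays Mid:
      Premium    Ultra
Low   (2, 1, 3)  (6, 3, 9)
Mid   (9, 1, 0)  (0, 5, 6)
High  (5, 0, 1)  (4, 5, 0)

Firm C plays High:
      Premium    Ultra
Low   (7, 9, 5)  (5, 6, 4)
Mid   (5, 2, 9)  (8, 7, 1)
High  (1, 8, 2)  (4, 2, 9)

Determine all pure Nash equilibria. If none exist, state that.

(Low, Premium, High) and (Low, Ultra, Mid)

Mark each player's best response to every combination of opponents' strategies; a profile where every player is best-responding is a pure Nash equilibrium.
Firm A against (Premium, Mid): payoffs 2, 9, 5 → best response Mid.
Firm A against (Premium, High): payoffs 7, 5, 1 → best response Low.
Firm A against (Ultra, Mid): payoffs 6, 0, 4 → best response Low.
Firm A against (Ultra, High): payoffs 5, 8, 4 → best response Mid.
Firm B against (Low, Mid): payoffs 1, 3 → best response Ultra.
Firm B against (Low, High): payoffs 9, 6 → best response Premium.
Firm B against (Mid, Mid): payoffs 1, 5 → best response Ultra.
Firm B against (Mid, High): payoffs 2, 7 → best response Ultra.
Firm B against (High, Mid): payoffs 0, 5 → best response Ultra.
Firm B against (High, High): payoffs 8, 2 → best response Premium.
Firm C against (Low, Premium): payoffs 3, 5 → best response High.
Firm C against (Low, Ultra): payoffs 9, 4 → best response Mid.
Firm C against (Mid, Premium): payoffs 0, 9 → best response High.
Firm C against (Mid, Ultra): payoffs 6, 1 → best response Mid.
Firm C against (High, Premium): payoffs 1, 2 → best response High.
Firm C against (High, Ultra): payoffs 0, 9 → best response High.
Mutual best responses: (Low, Premium, High); (Low, Ultra, Mid).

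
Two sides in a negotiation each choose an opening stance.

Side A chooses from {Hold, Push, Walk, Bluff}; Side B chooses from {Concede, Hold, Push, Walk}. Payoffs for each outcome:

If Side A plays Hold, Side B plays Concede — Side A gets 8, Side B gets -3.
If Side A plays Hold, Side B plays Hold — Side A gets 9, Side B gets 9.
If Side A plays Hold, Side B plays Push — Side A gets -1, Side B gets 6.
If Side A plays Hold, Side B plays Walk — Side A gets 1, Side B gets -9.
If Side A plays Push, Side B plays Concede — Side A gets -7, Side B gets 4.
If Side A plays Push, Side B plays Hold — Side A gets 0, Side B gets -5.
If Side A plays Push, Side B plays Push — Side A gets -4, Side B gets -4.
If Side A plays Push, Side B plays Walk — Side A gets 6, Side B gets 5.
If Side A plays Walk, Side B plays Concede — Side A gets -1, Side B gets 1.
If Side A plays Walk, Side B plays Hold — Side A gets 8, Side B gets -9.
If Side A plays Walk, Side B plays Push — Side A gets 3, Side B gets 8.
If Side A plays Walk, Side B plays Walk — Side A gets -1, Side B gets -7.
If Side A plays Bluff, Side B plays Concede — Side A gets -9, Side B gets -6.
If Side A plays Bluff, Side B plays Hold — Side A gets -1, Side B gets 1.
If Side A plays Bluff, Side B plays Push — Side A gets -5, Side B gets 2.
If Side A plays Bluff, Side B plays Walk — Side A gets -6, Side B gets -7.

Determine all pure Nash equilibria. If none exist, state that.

Pure-strategy Nash equilibria: (Hold, Hold) and (Push, Walk) and (Walk, Push)

Check each profile: it is a Nash equilibrium iff no player can strictly gain by switching unilaterally.
(Hold, Concede): Side B can switch to Hold (-3 → 9). Not NE.
(Hold, Hold): Side A gets 9, best alternative 8; Side B gets 9, best alternative 6. No profitable deviation — NE.
(Hold, Push): Side A can switch to Walk (-1 → 3). Not NE.
(Hold, Walk): Side A can switch to Push (1 → 6). Not NE.
(Push, Concede): Side A can switch to Hold (-7 → 8). Not NE.
(Push, Hold): Side A can switch to Hold (0 → 9). Not NE.
(Push, Push): Side A can switch to Hold (-4 → -1). Not NE.
(Push, Walk): Side A gets 6, best alternative 1; Side B gets 5, best alternative 4. No profitable deviation — NE.
(Walk, Push): Side A gets 3, best alternative -1; Side B gets 8, best alternative 1. No profitable deviation — NE.
(The remaining 7 profiles each have a profitable deviation by the same check.)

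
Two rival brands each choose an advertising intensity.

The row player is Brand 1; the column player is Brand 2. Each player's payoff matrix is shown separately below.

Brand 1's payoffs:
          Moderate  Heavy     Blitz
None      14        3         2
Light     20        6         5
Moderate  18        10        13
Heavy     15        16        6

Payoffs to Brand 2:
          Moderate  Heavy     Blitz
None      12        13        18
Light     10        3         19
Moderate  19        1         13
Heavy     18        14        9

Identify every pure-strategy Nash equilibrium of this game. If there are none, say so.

For each strategy profile, look for a profitable unilateral deviation.
(None, Moderate): Brand 1 can switch to Light (14 → 20). Not NE.
(None, Heavy): Brand 1 can switch to Light (3 → 6). Not NE.
(None, Blitz): Brand 1 can switch to Light (2 → 5). Not NE.
(Light, Moderate): Brand 2 can switch to Blitz (10 → 19). Not NE.
(Light, Heavy): Brand 1 can switch to Moderate (6 → 10). Not NE.
(Light, Blitz): Brand 1 can switch to Moderate (5 → 13). Not NE.
(Moderate, Moderate): Brand 1 can switch to Light (18 → 20). Not NE.
(Moderate, Heavy): Brand 1 can switch to Heavy (10 → 16). Not NE.
(Moderate, Blitz): Brand 2 can switch to Moderate (13 → 19). Not NE.
(Heavy, Moderate): Brand 1 can switch to Light (15 → 20). Not NE.
(Heavy, Heavy): Brand 2 can switch to Moderate (14 → 18). Not NE.
(Heavy, Blitz): Brand 1 can switch to Moderate (6 → 13). Not NE.

This game has no pure Nash equilibrium.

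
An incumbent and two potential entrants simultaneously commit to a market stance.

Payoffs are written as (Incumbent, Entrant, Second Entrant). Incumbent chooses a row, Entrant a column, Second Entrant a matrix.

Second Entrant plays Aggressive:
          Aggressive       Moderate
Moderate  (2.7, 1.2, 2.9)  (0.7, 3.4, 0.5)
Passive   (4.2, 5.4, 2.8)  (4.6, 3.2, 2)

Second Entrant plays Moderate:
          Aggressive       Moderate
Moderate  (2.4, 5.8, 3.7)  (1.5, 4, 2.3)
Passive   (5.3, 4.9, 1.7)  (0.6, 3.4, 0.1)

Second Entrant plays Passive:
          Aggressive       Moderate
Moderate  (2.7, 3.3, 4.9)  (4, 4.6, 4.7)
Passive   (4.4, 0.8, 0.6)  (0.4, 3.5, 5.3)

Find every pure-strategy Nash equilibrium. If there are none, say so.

Incumbent against (Aggressive, Aggressive): payoffs 2.7, 4.2 → best response Passive.
Incumbent against (Aggressive, Moderate): payoffs 2.4, 5.3 → best response Passive.
Incumbent against (Aggressive, Passive): payoffs 2.7, 4.4 → best response Passive.
Incumbent against (Moderate, Aggressive): payoffs 0.7, 4.6 → best response Passive.
Incumbent against (Moderate, Moderate): payoffs 1.5, 0.6 → best response Moderate.
Incumbent against (Moderate, Passive): payoffs 4, 0.4 → best response Moderate.
Entrant against (Moderate, Aggressive): payoffs 1.2, 3.4 → best response Moderate.
Entrant against (Moderate, Moderate): payoffs 5.8, 4 → best response Aggressive.
Entrant against (Moderate, Passive): payoffs 3.3, 4.6 → best response Moderate.
Entrant against (Passive, Aggressive): payoffs 5.4, 3.2 → best response Aggressive.
Entrant against (Passive, Moderate): payoffs 4.9, 3.4 → best response Aggressive.
Entrant against (Passive, Passive): payoffs 0.8, 3.5 → best response Moderate.
Second Entrant against (Moderate, Aggressive): payoffs 2.9, 3.7, 4.9 → best response Passive.
Second Entrant against (Moderate, Moderate): payoffs 0.5, 2.3, 4.7 → best response Passive.
Second Entrant against (Passive, Aggressive): payoffs 2.8, 1.7, 0.6 → best response Aggressive.
Second Entrant against (Passive, Moderate): payoffs 2, 0.1, 5.3 → best response Passive.
Mutual best responses: (Moderate, Moderate, Passive); (Passive, Aggressive, Aggressive).

(Moderate, Moderate, Passive); (Passive, Aggressive, Aggressive)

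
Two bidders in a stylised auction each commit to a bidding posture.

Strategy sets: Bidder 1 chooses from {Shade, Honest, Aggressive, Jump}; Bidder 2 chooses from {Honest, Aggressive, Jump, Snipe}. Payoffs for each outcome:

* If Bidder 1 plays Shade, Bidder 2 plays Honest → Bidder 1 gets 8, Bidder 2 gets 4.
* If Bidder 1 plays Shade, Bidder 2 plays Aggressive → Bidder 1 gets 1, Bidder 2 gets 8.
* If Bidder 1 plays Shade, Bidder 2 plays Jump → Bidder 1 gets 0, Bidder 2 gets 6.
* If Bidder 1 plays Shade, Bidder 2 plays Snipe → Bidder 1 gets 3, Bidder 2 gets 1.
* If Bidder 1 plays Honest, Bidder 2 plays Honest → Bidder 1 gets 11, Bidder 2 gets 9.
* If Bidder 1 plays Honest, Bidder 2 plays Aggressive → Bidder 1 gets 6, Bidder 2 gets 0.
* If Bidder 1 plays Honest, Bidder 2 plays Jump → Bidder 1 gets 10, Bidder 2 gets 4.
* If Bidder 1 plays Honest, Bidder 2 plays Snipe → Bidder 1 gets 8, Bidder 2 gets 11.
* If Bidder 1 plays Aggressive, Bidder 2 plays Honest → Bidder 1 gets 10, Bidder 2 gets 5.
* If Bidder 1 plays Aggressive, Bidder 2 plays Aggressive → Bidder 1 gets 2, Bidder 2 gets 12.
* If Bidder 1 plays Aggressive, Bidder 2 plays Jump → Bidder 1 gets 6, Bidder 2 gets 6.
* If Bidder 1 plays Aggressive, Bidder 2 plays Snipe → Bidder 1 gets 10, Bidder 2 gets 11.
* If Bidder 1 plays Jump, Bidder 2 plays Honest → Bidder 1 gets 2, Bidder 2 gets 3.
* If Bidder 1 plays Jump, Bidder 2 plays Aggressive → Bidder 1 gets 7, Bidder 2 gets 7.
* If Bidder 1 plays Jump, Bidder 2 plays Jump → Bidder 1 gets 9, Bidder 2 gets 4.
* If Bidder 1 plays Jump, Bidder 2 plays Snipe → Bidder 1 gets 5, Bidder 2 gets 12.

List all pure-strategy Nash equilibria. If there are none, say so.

Bidder 1 against Honest: payoffs 8, 11, 10, 2 → best response Honest.
Bidder 1 against Aggressive: payoffs 1, 6, 2, 7 → best response Jump.
Bidder 1 against Jump: payoffs 0, 10, 6, 9 → best response Honest.
Bidder 1 against Snipe: payoffs 3, 8, 10, 5 → best response Aggressive.
Bidder 2 against Shade: payoffs 4, 8, 6, 1 → best response Aggressive.
Bidder 2 against Honest: payoffs 9, 0, 4, 11 → best response Snipe.
Bidder 2 against Aggressive: payoffs 5, 12, 6, 11 → best response Aggressive.
Bidder 2 against Jump: payoffs 3, 7, 4, 12 → best response Snipe.
No profile is a mutual best response for all players.

There is no pure-strategy Nash equilibrium.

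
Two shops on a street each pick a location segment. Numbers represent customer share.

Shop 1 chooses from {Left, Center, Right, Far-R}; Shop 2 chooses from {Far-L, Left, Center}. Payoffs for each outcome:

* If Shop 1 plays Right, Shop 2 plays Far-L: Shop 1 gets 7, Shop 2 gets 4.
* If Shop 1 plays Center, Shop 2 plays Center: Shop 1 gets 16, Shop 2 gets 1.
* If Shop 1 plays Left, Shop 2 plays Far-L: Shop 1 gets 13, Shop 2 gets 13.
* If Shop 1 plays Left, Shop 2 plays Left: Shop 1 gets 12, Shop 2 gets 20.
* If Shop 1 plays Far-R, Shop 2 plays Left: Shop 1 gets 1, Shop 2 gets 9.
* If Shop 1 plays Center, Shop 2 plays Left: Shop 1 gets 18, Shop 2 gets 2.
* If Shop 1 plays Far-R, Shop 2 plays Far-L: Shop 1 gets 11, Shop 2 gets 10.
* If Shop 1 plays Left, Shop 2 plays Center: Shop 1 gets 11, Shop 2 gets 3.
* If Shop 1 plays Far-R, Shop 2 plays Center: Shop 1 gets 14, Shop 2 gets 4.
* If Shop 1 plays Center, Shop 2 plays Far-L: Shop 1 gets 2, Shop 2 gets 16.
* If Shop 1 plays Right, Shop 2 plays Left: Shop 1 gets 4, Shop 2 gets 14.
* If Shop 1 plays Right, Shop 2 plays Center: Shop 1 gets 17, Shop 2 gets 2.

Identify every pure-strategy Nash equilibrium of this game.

No pure-strategy Nash equilibrium.

Shop 1 against Far-L: payoffs 13, 2, 7, 11 → best response Left.
Shop 1 against Left: payoffs 12, 18, 4, 1 → best response Center.
Shop 1 against Center: payoffs 11, 16, 17, 14 → best response Right.
Shop 2 against Left: payoffs 13, 20, 3 → best response Left.
Shop 2 against Center: payoffs 16, 2, 1 → best response Far-L.
Shop 2 against Right: payoffs 4, 14, 2 → best response Left.
Shop 2 against Far-R: payoffs 10, 9, 4 → best response Far-L.
No profile is a mutual best response for all players.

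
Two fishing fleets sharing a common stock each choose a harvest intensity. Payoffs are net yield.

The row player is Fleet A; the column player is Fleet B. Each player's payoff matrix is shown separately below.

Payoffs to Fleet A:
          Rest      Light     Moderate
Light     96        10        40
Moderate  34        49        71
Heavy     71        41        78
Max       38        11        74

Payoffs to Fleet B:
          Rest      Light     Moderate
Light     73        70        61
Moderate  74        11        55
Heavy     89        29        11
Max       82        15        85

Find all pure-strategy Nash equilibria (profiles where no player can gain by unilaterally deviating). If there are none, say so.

(Light, Rest): Fleet A gets 96, best alternative 71; Fleet B gets 73, best alternative 70. No profitable deviation — NE.
(Light, Light): Fleet A can switch to Moderate (10 → 49). Not NE.
(Light, Moderate): Fleet A can switch to Moderate (40 → 71). Not NE.
(Moderate, Rest): Fleet A can switch to Light (34 → 96). Not NE.
(Moderate, Light): Fleet B can switch to Rest (11 → 74). Not NE.
(Moderate, Moderate): Fleet A can switch to Heavy (71 → 78). Not NE.
(Heavy, Rest): Fleet A can switch to Light (71 → 96). Not NE.
(Heavy, Light): Fleet A can switch to Moderate (41 → 49). Not NE.
(Heavy, Moderate): Fleet B can switch to Rest (11 → 89). Not NE.
(Max, Rest): Fleet A can switch to Light (38 → 96). Not NE.
(Max, Light): Fleet A can switch to Moderate (11 → 49). Not NE.
(The remaining 1 profile has a profitable deviation by the same check.)

Pure NE: (Light, Rest)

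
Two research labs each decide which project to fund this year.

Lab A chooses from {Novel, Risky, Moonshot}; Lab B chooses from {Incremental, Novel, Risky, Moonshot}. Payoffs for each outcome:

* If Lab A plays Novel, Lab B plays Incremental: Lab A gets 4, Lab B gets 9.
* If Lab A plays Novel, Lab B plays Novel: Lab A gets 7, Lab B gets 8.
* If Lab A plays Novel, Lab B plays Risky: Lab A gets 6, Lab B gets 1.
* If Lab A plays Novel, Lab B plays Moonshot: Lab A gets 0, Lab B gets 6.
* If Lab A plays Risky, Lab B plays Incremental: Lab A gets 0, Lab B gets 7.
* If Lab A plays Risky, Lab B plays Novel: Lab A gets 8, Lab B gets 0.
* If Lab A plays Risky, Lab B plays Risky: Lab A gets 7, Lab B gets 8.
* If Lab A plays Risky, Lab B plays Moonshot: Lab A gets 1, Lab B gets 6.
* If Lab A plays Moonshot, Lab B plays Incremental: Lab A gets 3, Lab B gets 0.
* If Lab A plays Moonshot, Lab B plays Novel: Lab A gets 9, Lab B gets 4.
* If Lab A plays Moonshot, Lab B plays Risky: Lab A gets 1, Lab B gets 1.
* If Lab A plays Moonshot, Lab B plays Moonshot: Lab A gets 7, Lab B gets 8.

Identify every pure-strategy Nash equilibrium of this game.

(Novel, Incremental): Lab A gets 4, best alternative 3; Lab B gets 9, best alternative 8. No profitable deviation — NE.
(Novel, Novel): Lab A can switch to Risky (7 → 8). Not NE.
(Novel, Risky): Lab A can switch to Risky (6 → 7). Not NE.
(Novel, Moonshot): Lab A can switch to Risky (0 → 1). Not NE.
(Risky, Incremental): Lab A can switch to Novel (0 → 4). Not NE.
(Risky, Novel): Lab A can switch to Moonshot (8 → 9). Not NE.
(Risky, Risky): Lab A gets 7, best alternative 6; Lab B gets 8, best alternative 7. No profitable deviation — NE.
(Risky, Moonshot): Lab A can switch to Moonshot (1 → 7). Not NE.
(Moonshot, Incremental): Lab A can switch to Novel (3 → 4). Not NE.
(Moonshot, Novel): Lab B can switch to Moonshot (4 → 8). Not NE.
(Moonshot, Moonshot): Lab A gets 7, best alternative 1; Lab B gets 8, best alternative 4. No profitable deviation — NE.
(The remaining 1 profile has a profitable deviation by the same check.)

The pure Nash equilibria are (Novel, Incremental); (Risky, Risky); (Moonshot, Moonshot).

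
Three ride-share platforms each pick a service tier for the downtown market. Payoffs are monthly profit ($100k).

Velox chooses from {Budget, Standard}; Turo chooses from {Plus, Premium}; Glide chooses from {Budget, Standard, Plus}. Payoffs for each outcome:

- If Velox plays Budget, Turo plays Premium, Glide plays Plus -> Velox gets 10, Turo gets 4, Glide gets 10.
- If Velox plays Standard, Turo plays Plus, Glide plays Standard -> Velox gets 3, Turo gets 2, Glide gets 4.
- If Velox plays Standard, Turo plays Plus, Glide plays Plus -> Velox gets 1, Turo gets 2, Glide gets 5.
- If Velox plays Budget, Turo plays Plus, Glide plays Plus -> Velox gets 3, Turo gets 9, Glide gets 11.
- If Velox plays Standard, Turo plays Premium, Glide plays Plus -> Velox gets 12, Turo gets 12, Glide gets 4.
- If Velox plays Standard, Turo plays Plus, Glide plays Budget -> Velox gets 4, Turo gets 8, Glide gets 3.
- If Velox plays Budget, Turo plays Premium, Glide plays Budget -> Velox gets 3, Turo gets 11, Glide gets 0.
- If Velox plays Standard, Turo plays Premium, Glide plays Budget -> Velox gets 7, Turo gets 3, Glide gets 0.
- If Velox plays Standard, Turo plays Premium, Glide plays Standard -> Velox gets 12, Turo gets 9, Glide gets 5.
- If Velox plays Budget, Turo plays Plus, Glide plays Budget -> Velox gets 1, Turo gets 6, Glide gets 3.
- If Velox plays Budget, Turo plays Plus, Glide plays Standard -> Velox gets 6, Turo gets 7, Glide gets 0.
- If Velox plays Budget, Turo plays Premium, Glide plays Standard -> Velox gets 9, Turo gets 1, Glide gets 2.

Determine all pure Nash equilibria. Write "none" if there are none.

(Budget, Plus, Plus); (Standard, Premium, Standard)

(Budget, Plus, Budget): Velox can switch to Standard (1 → 4). Not NE.
(Budget, Plus, Standard): Glide can switch to Budget (0 → 3). Not NE.
(Budget, Plus, Plus): Velox gets 3, best alternative 1; Turo gets 9, best alternative 4; Glide gets 11, best alternative 3. No profitable deviation — NE.
(Budget, Premium, Budget): Velox can switch to Standard (3 → 7). Not NE.
(Budget, Premium, Standard): Velox can switch to Standard (9 → 12). Not NE.
(Budget, Premium, Plus): Velox can switch to Standard (10 → 12). Not NE.
(Standard, Plus, Budget): Glide can switch to Standard (3 → 4). Not NE.
(Standard, Plus, Standard): Velox can switch to Budget (3 → 6). Not NE.
(Standard, Plus, Plus): Velox can switch to Budget (1 → 3). Not NE.
(Standard, Premium, Budget): Turo can switch to Plus (3 → 8). Not NE.
(Standard, Premium, Standard): Velox gets 12, best alternative 9; Turo gets 9, best alternative 2; Glide gets 5, best alternative 4. No profitable deviation — NE.
(Standard, Premium, Plus): Glide can switch to Standard (4 → 5). Not NE.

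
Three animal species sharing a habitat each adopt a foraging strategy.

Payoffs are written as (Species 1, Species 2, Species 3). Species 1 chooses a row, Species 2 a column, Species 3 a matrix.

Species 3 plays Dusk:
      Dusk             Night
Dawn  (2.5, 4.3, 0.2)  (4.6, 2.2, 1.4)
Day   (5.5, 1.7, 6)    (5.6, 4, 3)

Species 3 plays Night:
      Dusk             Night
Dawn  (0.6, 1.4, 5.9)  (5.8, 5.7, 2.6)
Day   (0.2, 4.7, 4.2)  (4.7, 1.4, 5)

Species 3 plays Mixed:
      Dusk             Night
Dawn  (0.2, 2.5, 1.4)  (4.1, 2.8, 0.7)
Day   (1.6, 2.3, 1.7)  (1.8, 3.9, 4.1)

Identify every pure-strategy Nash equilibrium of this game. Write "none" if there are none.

(Dawn, Dusk, Dusk): Species 1 can switch to Day (2.5 → 5.5). Not NE.
(Dawn, Dusk, Night): Species 2 can switch to Night (1.4 → 5.7). Not NE.
(Dawn, Dusk, Mixed): Species 1 can switch to Day (0.2 → 1.6). Not NE.
(Dawn, Night, Dusk): Species 1 can switch to Day (4.6 → 5.6). Not NE.
(Dawn, Night, Night): Species 1 gets 5.8, best alternative 4.7; Species 2 gets 5.7, best alternative 1.4; Species 3 gets 2.6, best alternative 1.4. No profitable deviation — NE.
(Dawn, Night, Mixed): Species 3 can switch to Dusk (0.7 → 1.4). Not NE.
(Day, Dusk, Dusk): Species 2 can switch to Night (1.7 → 4). Not NE.
(Day, Dusk, Night): Species 1 can switch to Dawn (0.2 → 0.6). Not NE.
(Day, Dusk, Mixed): Species 2 can switch to Night (2.3 → 3.9). Not NE.
(Day, Night, Dusk): Species 3 can switch to Night (3 → 5). Not NE.
(Day, Night, Night): Species 1 can switch to Dawn (4.7 → 5.8). Not NE.
(The remaining 1 profile has a profitable deviation by the same check.)

Pure NE: (Dawn, Night, Night)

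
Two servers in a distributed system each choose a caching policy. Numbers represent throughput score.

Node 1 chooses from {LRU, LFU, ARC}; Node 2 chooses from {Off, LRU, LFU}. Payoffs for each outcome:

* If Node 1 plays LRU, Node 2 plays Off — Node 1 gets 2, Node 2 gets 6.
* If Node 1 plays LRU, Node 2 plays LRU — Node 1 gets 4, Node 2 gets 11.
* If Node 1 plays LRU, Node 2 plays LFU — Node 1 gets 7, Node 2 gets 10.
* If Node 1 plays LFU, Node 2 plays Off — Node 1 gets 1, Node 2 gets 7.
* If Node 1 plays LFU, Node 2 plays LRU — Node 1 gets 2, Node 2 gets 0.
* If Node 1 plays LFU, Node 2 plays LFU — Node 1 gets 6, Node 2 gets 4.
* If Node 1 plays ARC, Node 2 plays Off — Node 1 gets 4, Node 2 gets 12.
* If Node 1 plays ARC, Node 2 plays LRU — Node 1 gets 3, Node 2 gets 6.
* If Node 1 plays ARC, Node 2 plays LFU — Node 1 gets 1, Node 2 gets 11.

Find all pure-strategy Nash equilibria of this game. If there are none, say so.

For each strategy profile, look for a profitable unilateral deviation.
(LRU, Off): Node 1 can switch to ARC (2 → 4). Not NE.
(LRU, LRU): Node 1 gets 4, best alternative 3; Node 2 gets 11, best alternative 10. No profitable deviation — NE.
(LRU, LFU): Node 2 can switch to LRU (10 → 11). Not NE.
(LFU, Off): Node 1 can switch to LRU (1 → 2). Not NE.
(LFU, LRU): Node 1 can switch to LRU (2 → 4). Not NE.
(LFU, LFU): Node 1 can switch to LRU (6 → 7). Not NE.
(ARC, Off): Node 1 gets 4, best alternative 2; Node 2 gets 12, best alternative 11. No profitable deviation — NE.
(ARC, LRU): Node 1 can switch to LRU (3 → 4). Not NE.
(The remaining 1 profile has a profitable deviation by the same check.)

The pure Nash equilibria are (LRU, LRU), (ARC, Off).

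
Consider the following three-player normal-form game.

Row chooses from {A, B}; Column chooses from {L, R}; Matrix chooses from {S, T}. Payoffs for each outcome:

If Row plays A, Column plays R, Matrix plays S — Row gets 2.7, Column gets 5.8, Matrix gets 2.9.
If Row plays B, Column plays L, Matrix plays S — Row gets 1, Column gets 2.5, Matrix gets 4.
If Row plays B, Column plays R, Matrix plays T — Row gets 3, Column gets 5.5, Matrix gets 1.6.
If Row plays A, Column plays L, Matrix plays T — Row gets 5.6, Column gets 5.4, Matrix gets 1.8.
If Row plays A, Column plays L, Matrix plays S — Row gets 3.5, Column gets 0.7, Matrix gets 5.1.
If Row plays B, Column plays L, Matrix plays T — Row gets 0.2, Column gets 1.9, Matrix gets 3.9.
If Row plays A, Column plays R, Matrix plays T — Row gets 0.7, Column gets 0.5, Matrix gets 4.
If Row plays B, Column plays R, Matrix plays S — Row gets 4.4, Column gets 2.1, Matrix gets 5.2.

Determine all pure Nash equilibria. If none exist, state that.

Row against (L, S): payoffs 3.5, 1 → best response A.
Row against (L, T): payoffs 5.6, 0.2 → best response A.
Row against (R, S): payoffs 2.7, 4.4 → best response B.
Row against (R, T): payoffs 0.7, 3 → best response B.
Column against (A, S): payoffs 0.7, 5.8 → best response R.
Column against (A, T): payoffs 5.4, 0.5 → best response L.
Column against (B, S): payoffs 2.5, 2.1 → best response L.
Column against (B, T): payoffs 1.9, 5.5 → best response R.
Matrix against (A, L): payoffs 5.1, 1.8 → best response S.
Matrix against (A, R): payoffs 2.9, 4 → best response T.
Matrix against (B, L): payoffs 4, 3.9 → best response S.
Matrix against (B, R): payoffs 5.2, 1.6 → best response S.
No profile is a mutual best response for all players.

This game has no pure Nash equilibrium.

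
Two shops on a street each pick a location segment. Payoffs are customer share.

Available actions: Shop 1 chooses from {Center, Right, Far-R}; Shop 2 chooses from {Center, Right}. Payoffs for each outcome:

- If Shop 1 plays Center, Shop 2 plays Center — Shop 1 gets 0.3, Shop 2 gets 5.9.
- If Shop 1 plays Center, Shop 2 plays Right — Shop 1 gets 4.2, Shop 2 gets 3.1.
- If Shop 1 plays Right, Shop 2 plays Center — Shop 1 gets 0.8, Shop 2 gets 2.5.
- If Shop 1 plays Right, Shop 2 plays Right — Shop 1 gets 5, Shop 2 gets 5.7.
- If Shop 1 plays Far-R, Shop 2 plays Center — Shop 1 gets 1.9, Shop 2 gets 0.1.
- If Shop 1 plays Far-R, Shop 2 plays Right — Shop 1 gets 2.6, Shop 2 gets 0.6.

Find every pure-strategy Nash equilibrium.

The unique pure-strategy Nash equilibrium is (Right, Right).

(Center, Center): Shop 1 can switch to Right (0.3 → 0.8). Not NE.
(Center, Right): Shop 1 can switch to Right (4.2 → 5). Not NE.
(Right, Center): Shop 1 can switch to Far-R (0.8 → 1.9). Not NE.
(Right, Right): Shop 1 gets 5, best alternative 4.2; Shop 2 gets 5.7, best alternative 2.5. No profitable deviation — NE.
(Far-R, Center): Shop 2 can switch to Right (0.1 → 0.6). Not NE.
(Far-R, Right): Shop 1 can switch to Center (2.6 → 4.2). Not NE.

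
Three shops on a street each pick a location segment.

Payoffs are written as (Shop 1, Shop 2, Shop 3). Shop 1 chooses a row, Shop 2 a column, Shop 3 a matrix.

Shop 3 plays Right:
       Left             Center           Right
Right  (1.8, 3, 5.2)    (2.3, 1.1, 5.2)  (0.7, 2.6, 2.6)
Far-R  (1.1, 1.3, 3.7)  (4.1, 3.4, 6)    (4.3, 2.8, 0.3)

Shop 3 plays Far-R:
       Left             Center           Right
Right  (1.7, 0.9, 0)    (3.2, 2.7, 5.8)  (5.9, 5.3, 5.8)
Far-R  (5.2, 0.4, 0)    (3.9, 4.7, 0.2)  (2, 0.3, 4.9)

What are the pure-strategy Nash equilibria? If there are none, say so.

The pure Nash equilibria are (Right, Left, Right) and (Right, Right, Far-R) and (Far-R, Center, Right).

(Right, Left, Right): Shop 1 gets 1.8, best alternative 1.1; Shop 2 gets 3, best alternative 2.6; Shop 3 gets 5.2, best alternative 0. No profitable deviation — NE.
(Right, Left, Far-R): Shop 1 can switch to Far-R (1.7 → 5.2). Not NE.
(Right, Center, Right): Shop 1 can switch to Far-R (2.3 → 4.1). Not NE.
(Right, Center, Far-R): Shop 1 can switch to Far-R (3.2 → 3.9). Not NE.
(Right, Right, Right): Shop 1 can switch to Far-R (0.7 → 4.3). Not NE.
(Right, Right, Far-R): Shop 1 gets 5.9, best alternative 2; Shop 2 gets 5.3, best alternative 2.7; Shop 3 gets 5.8, best alternative 2.6. No profitable deviation — NE.
(Far-R, Left, Right): Shop 1 can switch to Right (1.1 → 1.8). Not NE.
(Far-R, Left, Far-R): Shop 2 can switch to Center (0.4 → 4.7). Not NE.
(Far-R, Center, Right): Shop 1 gets 4.1, best alternative 2.3; Shop 2 gets 3.4, best alternative 2.8; Shop 3 gets 6, best alternative 0.2. No profitable deviation — NE.
(Far-R, Center, Far-R): Shop 3 can switch to Right (0.2 → 6). Not NE.
(Far-R, Right, Right): Shop 2 can switch to Center (2.8 → 3.4). Not NE.
(The remaining 1 profile has a profitable deviation by the same check.)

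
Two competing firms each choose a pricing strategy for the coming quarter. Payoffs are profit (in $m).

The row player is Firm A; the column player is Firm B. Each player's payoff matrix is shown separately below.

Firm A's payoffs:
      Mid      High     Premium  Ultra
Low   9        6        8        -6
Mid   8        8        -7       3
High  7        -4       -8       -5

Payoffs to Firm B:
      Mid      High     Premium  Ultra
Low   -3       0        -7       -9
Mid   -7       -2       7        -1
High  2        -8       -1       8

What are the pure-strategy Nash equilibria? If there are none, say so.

Firm A against Mid: payoffs 9, 8, 7 → best response Low.
Firm A against High: payoffs 6, 8, -4 → best response Mid.
Firm A against Premium: payoffs 8, -7, -8 → best response Low.
Firm A against Ultra: payoffs -6, 3, -5 → best response Mid.
Firm B against Low: payoffs -3, 0, -7, -9 → best response High.
Firm B against Mid: payoffs -7, -2, 7, -1 → best response Premium.
Firm B against High: payoffs 2, -8, -1, 8 → best response Ultra.
No profile is a mutual best response for all players.

No pure-strategy Nash equilibrium.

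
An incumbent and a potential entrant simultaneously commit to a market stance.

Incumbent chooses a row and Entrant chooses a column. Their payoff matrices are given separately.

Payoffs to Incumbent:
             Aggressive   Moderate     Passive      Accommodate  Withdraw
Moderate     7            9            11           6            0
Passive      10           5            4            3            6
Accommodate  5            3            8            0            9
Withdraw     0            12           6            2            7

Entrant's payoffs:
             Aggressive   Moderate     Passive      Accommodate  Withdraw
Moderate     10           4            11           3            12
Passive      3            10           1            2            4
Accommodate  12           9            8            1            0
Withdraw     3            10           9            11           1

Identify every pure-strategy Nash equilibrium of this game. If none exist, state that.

There is no pure-strategy Nash equilibrium.

(Moderate, Aggressive): Incumbent can switch to Passive (7 → 10). Not NE.
(Moderate, Moderate): Incumbent can switch to Withdraw (9 → 12). Not NE.
(Moderate, Passive): Entrant can switch to Withdraw (11 → 12). Not NE.
(Moderate, Accommodate): Entrant can switch to Aggressive (3 → 10). Not NE.
(Moderate, Withdraw): Incumbent can switch to Passive (0 → 6). Not NE.
(Passive, Aggressive): Entrant can switch to Moderate (3 → 10). Not NE.
(Passive, Moderate): Incumbent can switch to Moderate (5 → 9). Not NE.
(Passive, Passive): Incumbent can switch to Moderate (4 → 11). Not NE.
(Passive, Accommodate): Incumbent can switch to Moderate (3 → 6). Not NE.
(Passive, Withdraw): Incumbent can switch to Accommodate (6 → 9). Not NE.
(Accommodate, Aggressive): Incumbent can switch to Moderate (5 → 7). Not NE.
(Accommodate, Moderate): Incumbent can switch to Moderate (3 → 9). Not NE.
(The remaining 8 profiles each have a profitable deviation by the same check.)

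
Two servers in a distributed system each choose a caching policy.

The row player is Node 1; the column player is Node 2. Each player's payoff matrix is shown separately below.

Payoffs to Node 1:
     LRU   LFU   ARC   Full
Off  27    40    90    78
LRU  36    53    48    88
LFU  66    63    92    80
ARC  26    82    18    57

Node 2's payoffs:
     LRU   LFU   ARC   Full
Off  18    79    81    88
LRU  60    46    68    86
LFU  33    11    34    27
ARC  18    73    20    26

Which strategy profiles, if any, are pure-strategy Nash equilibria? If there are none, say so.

(Off, LRU): Node 1 can switch to LRU (27 → 36). Not NE.
(Off, LFU): Node 1 can switch to LRU (40 → 53). Not NE.
(Off, ARC): Node 1 can switch to LFU (90 → 92). Not NE.
(Off, Full): Node 1 can switch to LRU (78 → 88). Not NE.
(LRU, LRU): Node 1 can switch to LFU (36 → 66). Not NE.
(LRU, LFU): Node 1 can switch to LFU (53 → 63). Not NE.
(LRU, ARC): Node 1 can switch to Off (48 → 90). Not NE.
(LRU, Full): Node 1 gets 88, best alternative 80; Node 2 gets 86, best alternative 68. No profitable deviation — NE.
(LFU, LRU): Node 2 can switch to ARC (33 → 34). Not NE.
(LFU, ARC): Node 1 gets 92, best alternative 90; Node 2 gets 34, best alternative 33. No profitable deviation — NE.
(ARC, LFU): Node 1 gets 82, best alternative 63; Node 2 gets 73, best alternative 26. No profitable deviation — NE.
(The remaining 5 profiles each have a profitable deviation by the same check.)

(LRU, Full) and (LFU, ARC) and (ARC, LFU)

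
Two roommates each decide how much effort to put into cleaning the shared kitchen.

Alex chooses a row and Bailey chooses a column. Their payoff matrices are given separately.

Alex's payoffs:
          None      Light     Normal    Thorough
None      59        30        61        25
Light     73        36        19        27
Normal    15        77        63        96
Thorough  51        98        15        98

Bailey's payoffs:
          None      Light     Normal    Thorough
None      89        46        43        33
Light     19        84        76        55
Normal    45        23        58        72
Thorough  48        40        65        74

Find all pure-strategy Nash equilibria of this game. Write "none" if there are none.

(Thorough, Thorough)

For each player, find the best response to each opponent profile; mutual best responses are the pure NE.
Alex against None: payoffs 59, 73, 15, 51 → best response Light.
Alex against Light: payoffs 30, 36, 77, 98 → best response Thorough.
Alex against Normal: payoffs 61, 19, 63, 15 → best response Normal.
Alex against Thorough: payoffs 25, 27, 96, 98 → best response Thorough.
Bailey against None: payoffs 89, 46, 43, 33 → best response None.
Bailey against Light: payoffs 19, 84, 76, 55 → best response Light.
Bailey against Normal: payoffs 45, 23, 58, 72 → best response Thorough.
Bailey against Thorough: payoffs 48, 40, 65, 74 → best response Thorough.
Mutual best responses: (Thorough, Thorough).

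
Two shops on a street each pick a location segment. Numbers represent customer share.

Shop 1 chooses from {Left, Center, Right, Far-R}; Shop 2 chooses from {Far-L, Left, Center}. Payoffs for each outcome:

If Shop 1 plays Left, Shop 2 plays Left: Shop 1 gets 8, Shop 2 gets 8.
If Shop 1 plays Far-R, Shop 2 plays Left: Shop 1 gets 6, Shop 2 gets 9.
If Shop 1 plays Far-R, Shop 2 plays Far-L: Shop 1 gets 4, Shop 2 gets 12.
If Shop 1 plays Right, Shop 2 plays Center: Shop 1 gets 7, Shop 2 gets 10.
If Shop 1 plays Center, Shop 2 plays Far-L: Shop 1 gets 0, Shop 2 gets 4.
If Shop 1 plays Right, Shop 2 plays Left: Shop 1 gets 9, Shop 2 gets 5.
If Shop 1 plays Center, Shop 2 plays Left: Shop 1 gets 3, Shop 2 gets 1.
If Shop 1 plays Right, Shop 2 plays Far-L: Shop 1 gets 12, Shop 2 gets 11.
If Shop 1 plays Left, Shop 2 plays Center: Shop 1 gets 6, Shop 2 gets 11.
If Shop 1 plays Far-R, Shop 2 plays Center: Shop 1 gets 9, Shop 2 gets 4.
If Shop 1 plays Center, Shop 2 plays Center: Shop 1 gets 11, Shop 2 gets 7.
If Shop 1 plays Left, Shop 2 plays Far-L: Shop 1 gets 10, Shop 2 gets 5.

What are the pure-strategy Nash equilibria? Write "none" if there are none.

The pure Nash equilibria are (Center, Center); (Right, Far-L).

Shop 1 against Far-L: payoffs 10, 0, 12, 4 → best response Right.
Shop 1 against Left: payoffs 8, 3, 9, 6 → best response Right.
Shop 1 against Center: payoffs 6, 11, 7, 9 → best response Center.
Shop 2 against Left: payoffs 5, 8, 11 → best response Center.
Shop 2 against Center: payoffs 4, 1, 7 → best response Center.
Shop 2 against Right: payoffs 11, 5, 10 → best response Far-L.
Shop 2 against Far-R: payoffs 12, 9, 4 → best response Far-L.
Mutual best responses: (Center, Center); (Right, Far-L).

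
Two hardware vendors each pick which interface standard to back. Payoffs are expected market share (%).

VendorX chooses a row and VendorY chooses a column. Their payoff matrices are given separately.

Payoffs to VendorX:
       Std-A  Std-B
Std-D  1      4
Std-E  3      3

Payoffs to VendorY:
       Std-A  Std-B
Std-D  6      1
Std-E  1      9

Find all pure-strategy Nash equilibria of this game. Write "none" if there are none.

This game has no pure Nash equilibrium.

Check each profile: it is a Nash equilibrium iff no player can strictly gain by switching unilaterally.
(Std-D, Std-A): VendorX can switch to Std-E (1 → 3). Not NE.
(Std-D, Std-B): VendorY can switch to Std-A (1 → 6). Not NE.
(Std-E, Std-A): VendorY can switch to Std-B (1 → 9). Not NE.
(Std-E, Std-B): VendorX can switch to Std-D (3 → 4). Not NE.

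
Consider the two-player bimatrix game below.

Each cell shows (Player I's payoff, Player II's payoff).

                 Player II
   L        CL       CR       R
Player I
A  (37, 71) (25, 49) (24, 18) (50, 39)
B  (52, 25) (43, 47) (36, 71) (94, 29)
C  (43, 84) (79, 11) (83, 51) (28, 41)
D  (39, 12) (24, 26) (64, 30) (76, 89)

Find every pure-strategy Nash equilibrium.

none

For each strategy profile, look for a profitable unilateral deviation.
(A, L): Player I can switch to B (37 → 52). Not NE.
(A, CL): Player I can switch to B (25 → 43). Not NE.
(A, CR): Player I can switch to B (24 → 36). Not NE.
(A, R): Player I can switch to B (50 → 94). Not NE.
(B, L): Player II can switch to CL (25 → 47). Not NE.
(B, CL): Player I can switch to C (43 → 79). Not NE.
(B, CR): Player I can switch to C (36 → 83). Not NE.
(B, R): Player II can switch to CL (29 → 47). Not NE.
(C, L): Player I can switch to B (43 → 52). Not NE.
(C, CL): Player II can switch to L (11 → 84). Not NE.
(The remaining 6 profiles each have a profitable deviation by the same check.)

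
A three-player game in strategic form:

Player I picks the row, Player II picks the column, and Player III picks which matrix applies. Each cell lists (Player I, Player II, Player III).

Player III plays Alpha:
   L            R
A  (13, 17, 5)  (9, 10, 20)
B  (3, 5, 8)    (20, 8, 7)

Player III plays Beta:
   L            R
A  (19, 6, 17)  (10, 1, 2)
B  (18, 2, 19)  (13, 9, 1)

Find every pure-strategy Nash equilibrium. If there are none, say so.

Player I against (L, Alpha): payoffs 13, 3 → best response A.
Player I against (L, Beta): payoffs 19, 18 → best response A.
Player I against (R, Alpha): payoffs 9, 20 → best response B.
Player I against (R, Beta): payoffs 10, 13 → best response B.
Player II against (A, Alpha): payoffs 17, 10 → best response L.
Player II against (A, Beta): payoffs 6, 1 → best response L.
Player II against (B, Alpha): payoffs 5, 8 → best response R.
Player II against (B, Beta): payoffs 2, 9 → best response R.
Player III against (A, L): payoffs 5, 17 → best response Beta.
Player III against (A, R): payoffs 20, 2 → best response Alpha.
Player III against (B, L): payoffs 8, 19 → best response Beta.
Player III against (B, R): payoffs 7, 1 → best response Alpha.
Mutual best responses: (A, L, Beta); (B, R, Alpha).

(A, L, Beta); (B, R, Alpha)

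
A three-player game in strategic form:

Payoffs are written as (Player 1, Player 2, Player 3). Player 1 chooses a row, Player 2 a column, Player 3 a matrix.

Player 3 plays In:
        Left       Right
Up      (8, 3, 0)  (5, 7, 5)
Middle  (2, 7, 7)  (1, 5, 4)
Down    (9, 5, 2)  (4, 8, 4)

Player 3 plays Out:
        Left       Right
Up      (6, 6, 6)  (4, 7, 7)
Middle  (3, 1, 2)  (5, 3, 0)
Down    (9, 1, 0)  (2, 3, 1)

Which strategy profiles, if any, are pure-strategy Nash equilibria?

This game has no pure Nash equilibrium.

(Up, Left, In): Player 1 can switch to Down (8 → 9). Not NE.
(Up, Left, Out): Player 1 can switch to Down (6 → 9). Not NE.
(Up, Right, In): Player 3 can switch to Out (5 → 7). Not NE.
(Up, Right, Out): Player 1 can switch to Middle (4 → 5). Not NE.
(Middle, Left, In): Player 1 can switch to Up (2 → 8). Not NE.
(Middle, Left, Out): Player 1 can switch to Up (3 → 6). Not NE.
(Middle, Right, In): Player 1 can switch to Up (1 → 5). Not NE.
(Middle, Right, Out): Player 3 can switch to In (0 → 4). Not NE.
(Down, Left, In): Player 2 can switch to Right (5 → 8). Not NE.
(Down, Left, Out): Player 2 can switch to Right (1 → 3). Not NE.
(Down, Right, In): Player 1 can switch to Up (4 → 5). Not NE.
(Down, Right, Out): Player 1 can switch to Up (2 → 4). Not NE.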